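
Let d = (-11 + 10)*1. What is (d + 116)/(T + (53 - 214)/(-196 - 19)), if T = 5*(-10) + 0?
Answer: -24725/10589 ≈ -2.3350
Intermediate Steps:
d = -1 (d = -1*1 = -1)
T = -50 (T = -50 + 0 = -50)
(d + 116)/(T + (53 - 214)/(-196 - 19)) = (-1 + 116)/(-50 + (53 - 214)/(-196 - 19)) = 115/(-50 - 161/(-215)) = 115/(-50 - 161*(-1/215)) = 115/(-50 + 161/215) = 115/(-10589/215) = 115*(-215/10589) = -24725/10589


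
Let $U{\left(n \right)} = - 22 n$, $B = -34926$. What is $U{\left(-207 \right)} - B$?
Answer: $39480$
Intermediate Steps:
$U{\left(-207 \right)} - B = \left(-22\right) \left(-207\right) - -34926 = 4554 + 34926 = 39480$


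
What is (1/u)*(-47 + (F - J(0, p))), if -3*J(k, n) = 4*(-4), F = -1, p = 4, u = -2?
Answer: 80/3 ≈ 26.667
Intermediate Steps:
J(k, n) = 16/3 (J(k, n) = -4*(-4)/3 = -1/3*(-16) = 16/3)
(1/u)*(-47 + (F - J(0, p))) = (1/(-2))*(-47 + (-1 - 1*16/3)) = (1*(-1/2))*(-47 + (-1 - 16/3)) = -(-47 - 19/3)/2 = -1/2*(-160/3) = 80/3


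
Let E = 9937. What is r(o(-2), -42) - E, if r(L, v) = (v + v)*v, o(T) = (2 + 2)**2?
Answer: -6409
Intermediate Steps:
o(T) = 16 (o(T) = 4**2 = 16)
r(L, v) = 2*v**2 (r(L, v) = (2*v)*v = 2*v**2)
r(o(-2), -42) - E = 2*(-42)**2 - 1*9937 = 2*1764 - 9937 = 3528 - 9937 = -6409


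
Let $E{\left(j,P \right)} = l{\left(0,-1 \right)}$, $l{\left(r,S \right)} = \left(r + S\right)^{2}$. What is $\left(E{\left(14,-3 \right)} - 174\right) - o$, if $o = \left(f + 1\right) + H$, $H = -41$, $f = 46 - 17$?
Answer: $-162$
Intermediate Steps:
$f = 29$
$l{\left(r,S \right)} = \left(S + r\right)^{2}$
$E{\left(j,P \right)} = 1$ ($E{\left(j,P \right)} = \left(-1 + 0\right)^{2} = \left(-1\right)^{2} = 1$)
$o = -11$ ($o = \left(29 + 1\right) - 41 = 30 - 41 = -11$)
$\left(E{\left(14,-3 \right)} - 174\right) - o = \left(1 - 174\right) - -11 = -173 + 11 = -162$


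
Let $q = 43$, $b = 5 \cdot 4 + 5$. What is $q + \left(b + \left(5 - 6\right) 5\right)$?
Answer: $63$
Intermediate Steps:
$b = 25$ ($b = 20 + 5 = 25$)
$q + \left(b + \left(5 - 6\right) 5\right) = 43 + \left(25 + \left(5 - 6\right) 5\right) = 43 + \left(25 - 5\right) = 43 + 20 = 63$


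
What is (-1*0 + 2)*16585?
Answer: 33170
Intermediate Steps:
(-1*0 + 2)*16585 = (0 + 2)*16585 = 2*16585 = 33170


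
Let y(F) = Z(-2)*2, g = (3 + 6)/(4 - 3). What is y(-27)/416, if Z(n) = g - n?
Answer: 11/208 ≈ 0.052885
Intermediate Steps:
g = 9 (g = 9/1 = 9*1 = 9)
Z(n) = 9 - n
y(F) = 22 (y(F) = (9 - 1*(-2))*2 = (9 + 2)*2 = 11*2 = 22)
y(-27)/416 = 22/416 = 22*(1/416) = 11/208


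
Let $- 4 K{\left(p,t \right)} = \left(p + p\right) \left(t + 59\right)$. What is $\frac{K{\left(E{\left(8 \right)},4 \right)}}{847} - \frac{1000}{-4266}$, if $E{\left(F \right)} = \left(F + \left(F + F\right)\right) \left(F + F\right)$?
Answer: $- \frac{3625324}{258093} \approx -14.047$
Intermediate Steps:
$E{\left(F \right)} = 6 F^{2}$ ($E{\left(F \right)} = \left(F + 2 F\right) 2 F = 3 F 2 F = 6 F^{2}$)
$K{\left(p,t \right)} = - \frac{p \left(59 + t\right)}{2}$ ($K{\left(p,t \right)} = - \frac{\left(p + p\right) \left(t + 59\right)}{4} = - \frac{2 p \left(59 + t\right)}{4} = - \frac{p \left(59 + t\right)}{2}$)
$\frac{K{\left(E{\left(8 \right)},4 \right)}}{847} - \frac{1000}{-4266} = \frac{\left(- \frac{1}{2}\right) 6 \cdot 8^{2} \left(59 + 4\right)}{847} - \frac{1000}{-4266} = \left(- \frac{1}{2}\right) 6 \cdot 64 \cdot 63 \cdot \frac{1}{847} - - \frac{500}{2133} = \left(- \frac{1}{2}\right) 384 \cdot 63 \cdot \frac{1}{847} + \frac{500}{2133} = \left(-12096\right) \frac{1}{847} + \frac{500}{2133} = - \frac{1728}{121} + \frac{500}{2133} = - \frac{3625324}{258093}$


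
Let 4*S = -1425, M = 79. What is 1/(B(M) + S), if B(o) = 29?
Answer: -4/1309 ≈ -0.0030558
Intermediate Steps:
S = -1425/4 (S = (¼)*(-1425) = -1425/4 ≈ -356.25)
1/(B(M) + S) = 1/(29 - 1425/4) = 1/(-1309/4) = -4/1309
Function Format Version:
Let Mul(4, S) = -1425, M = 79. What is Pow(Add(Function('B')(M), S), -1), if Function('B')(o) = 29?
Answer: Rational(-4, 1309) ≈ -0.0030558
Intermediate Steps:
S = Rational(-1425, 4) (S = Mul(Rational(1, 4), -1425) = Rational(-1425, 4) ≈ -356.25)
Pow(Add(Function('B')(M), S), -1) = Pow(Add(29, Rational(-1425, 4)), -1) = Pow(Rational(-1309, 4), -1) = Rational(-4, 1309)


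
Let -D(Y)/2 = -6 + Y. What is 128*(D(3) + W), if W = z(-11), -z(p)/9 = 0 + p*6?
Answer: 76800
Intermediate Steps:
D(Y) = 12 - 2*Y (D(Y) = -2*(-6 + Y) = 12 - 2*Y)
z(p) = -54*p (z(p) = -9*(0 + p*6) = -9*(0 + 6*p) = -54*p)
W = 594 (W = -54*(-11) = 594)
128*(D(3) + W) = 128*((12 - 2*3) + 594) = 128*((12 - 6) + 594) = 128*(6 + 594) = 128*600 = 76800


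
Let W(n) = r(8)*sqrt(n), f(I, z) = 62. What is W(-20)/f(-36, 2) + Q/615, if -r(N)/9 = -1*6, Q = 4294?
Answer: 4294/615 + 54*I*sqrt(5)/31 ≈ 6.9821 + 3.8951*I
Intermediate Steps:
r(N) = 54 (r(N) = -(-9)*6 = -9*(-6) = 54)
W(n) = 54*sqrt(n)
W(-20)/f(-36, 2) + Q/615 = (54*sqrt(-20))/62 + 4294/615 = (54*(2*I*sqrt(5)))*(1/62) + 4294*(1/615) = (108*I*sqrt(5))*(1/62) + 4294/615 = 54*I*sqrt(5)/31 + 4294/615 = 4294/615 + 54*I*sqrt(5)/31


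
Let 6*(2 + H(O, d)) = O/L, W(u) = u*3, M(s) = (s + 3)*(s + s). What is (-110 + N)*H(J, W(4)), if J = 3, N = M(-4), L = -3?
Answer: 221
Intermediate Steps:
M(s) = 2*s*(3 + s) (M(s) = (3 + s)*(2*s) = 2*s*(3 + s))
N = 8 (N = 2*(-4)*(3 - 4) = 2*(-4)*(-1) = 8)
W(u) = 3*u
H(O, d) = -2 - O/18 (H(O, d) = -2 + (O/(-3))/6 = -2 + (O*(-⅓))/6 = -2 + (-O/3)/6 = -2 - O/18)
(-110 + N)*H(J, W(4)) = (-110 + 8)*(-2 - 1/18*3) = -102*(-2 - ⅙) = -102*(-13/6) = 221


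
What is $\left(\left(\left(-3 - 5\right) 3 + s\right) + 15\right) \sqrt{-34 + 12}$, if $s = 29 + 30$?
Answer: $50 i \sqrt{22} \approx 234.52 i$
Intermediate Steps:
$s = 59$
$\left(\left(\left(-3 - 5\right) 3 + s\right) + 15\right) \sqrt{-34 + 12} = \left(\left(\left(-3 - 5\right) 3 + 59\right) + 15\right) \sqrt{-34 + 12} = \left(\left(\left(-3 - 5\right) 3 + 59\right) + 15\right) \sqrt{-22} = \left(\left(\left(-8\right) 3 + 59\right) + 15\right) i \sqrt{22} = \left(\left(-24 + 59\right) + 15\right) i \sqrt{22} = \left(35 + 15\right) i \sqrt{22} = 50 i \sqrt{22}$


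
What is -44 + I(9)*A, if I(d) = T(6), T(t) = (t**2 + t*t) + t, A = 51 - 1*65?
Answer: -1136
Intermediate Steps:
A = -14 (A = 51 - 65 = -14)
T(t) = t + 2*t**2 (T(t) = (t**2 + t**2) + t = 2*t**2 + t = t + 2*t**2)
I(d) = 78 (I(d) = 6*(1 + 2*6) = 6*(1 + 12) = 6*13 = 78)
-44 + I(9)*A = -44 + 78*(-14) = -44 - 1092 = -1136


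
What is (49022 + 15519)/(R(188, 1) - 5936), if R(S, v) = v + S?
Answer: -64541/5747 ≈ -11.230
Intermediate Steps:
R(S, v) = S + v
(49022 + 15519)/(R(188, 1) - 5936) = (49022 + 15519)/((188 + 1) - 5936) = 64541/(189 - 5936) = 64541/(-5747) = 64541*(-1/5747) = -64541/5747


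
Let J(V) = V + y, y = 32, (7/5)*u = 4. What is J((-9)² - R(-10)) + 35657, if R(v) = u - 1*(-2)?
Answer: 250356/7 ≈ 35765.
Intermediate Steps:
u = 20/7 (u = (5/7)*4 = 20/7 ≈ 2.8571)
R(v) = 34/7 (R(v) = 20/7 - 1*(-2) = 20/7 + 2 = 34/7)
J(V) = 32 + V (J(V) = V + 32 = 32 + V)
J((-9)² - R(-10)) + 35657 = (32 + ((-9)² - 1*34/7)) + 35657 = (32 + (81 - 34/7)) + 35657 = (32 + 533/7) + 35657 = 757/7 + 35657 = 250356/7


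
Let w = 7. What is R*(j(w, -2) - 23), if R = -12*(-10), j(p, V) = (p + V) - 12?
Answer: -3600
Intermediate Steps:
j(p, V) = -12 + V + p (j(p, V) = (V + p) - 12 = -12 + V + p)
R = 120
R*(j(w, -2) - 23) = 120*((-12 - 2 + 7) - 23) = 120*(-7 - 23) = 120*(-30) = -3600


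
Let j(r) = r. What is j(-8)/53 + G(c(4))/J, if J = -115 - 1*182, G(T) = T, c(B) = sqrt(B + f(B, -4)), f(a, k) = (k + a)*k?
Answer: -2482/15741 ≈ -0.15768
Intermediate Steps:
f(a, k) = k*(a + k) (f(a, k) = (a + k)*k = k*(a + k))
c(B) = sqrt(16 - 3*B) (c(B) = sqrt(B - 4*(B - 4)) = sqrt(B - 4*(-4 + B)) = sqrt(B + (16 - 4*B)) = sqrt(16 - 3*B))
J = -297 (J = -115 - 182 = -297)
j(-8)/53 + G(c(4))/J = -8/53 + sqrt(16 - 3*4)/(-297) = -8*1/53 + sqrt(16 - 12)*(-1/297) = -8/53 + sqrt(4)*(-1/297) = -8/53 + 2*(-1/297) = -8/53 - 2/297 = -2482/15741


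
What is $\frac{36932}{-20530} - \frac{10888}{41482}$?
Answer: $- \frac{438885966}{212906365} \approx -2.0614$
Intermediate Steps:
$\frac{36932}{-20530} - \frac{10888}{41482} = 36932 \left(- \frac{1}{20530}\right) - \frac{5444}{20741} = - \frac{18466}{10265} - \frac{5444}{20741} = - \frac{438885966}{212906365}$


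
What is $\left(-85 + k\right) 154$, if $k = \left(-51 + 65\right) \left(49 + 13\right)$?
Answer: $120582$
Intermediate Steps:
$k = 868$ ($k = 14 \cdot 62 = 868$)
$\left(-85 + k\right) 154 = \left(-85 + 868\right) 154 = 783 \cdot 154 = 120582$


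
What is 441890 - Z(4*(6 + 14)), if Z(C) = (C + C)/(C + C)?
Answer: 441889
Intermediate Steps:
Z(C) = 1 (Z(C) = (2*C)/((2*C)) = (2*C)*(1/(2*C)) = 1)
441890 - Z(4*(6 + 14)) = 441890 - 1*1 = 441890 - 1 = 441889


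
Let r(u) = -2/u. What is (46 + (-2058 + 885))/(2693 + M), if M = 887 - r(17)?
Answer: -19159/60862 ≈ -0.31479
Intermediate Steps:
M = 15081/17 (M = 887 - (-2)/17 = 887 - 1*(-2/17) = 887 + 2/17 = 15081/17 ≈ 887.12)
(46 + (-2058 + 885))/(2693 + M) = (46 + (-2058 + 885))/(2693 + 15081/17) = (46 - 1173)/(60862/17) = -1127*17/60862 = -19159/60862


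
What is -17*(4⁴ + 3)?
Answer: -4403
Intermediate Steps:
-17*(4⁴ + 3) = -17*(256 + 3) = -17*259 = -4403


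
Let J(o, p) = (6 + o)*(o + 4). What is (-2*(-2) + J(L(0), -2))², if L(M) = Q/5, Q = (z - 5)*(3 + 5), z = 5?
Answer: 784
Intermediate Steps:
Q = 0 (Q = (5 - 5)*(3 + 5) = 0*8 = 0)
L(M) = 0 (L(M) = 0/5 = 0*(⅕) = 0)
J(o, p) = (4 + o)*(6 + o) (J(o, p) = (6 + o)*(4 + o) = (4 + o)*(6 + o))
(-2*(-2) + J(L(0), -2))² = (-2*(-2) + (24 + 0² + 10*0))² = (4 + (24 + 0 + 0))² = (4 + 24)² = 28² = 784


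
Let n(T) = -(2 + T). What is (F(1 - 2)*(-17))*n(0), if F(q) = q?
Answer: -34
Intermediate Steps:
n(T) = -2 - T
(F(1 - 2)*(-17))*n(0) = ((1 - 2)*(-17))*(-2 - 1*0) = (-1*(-17))*(-2 + 0) = 17*(-2) = -34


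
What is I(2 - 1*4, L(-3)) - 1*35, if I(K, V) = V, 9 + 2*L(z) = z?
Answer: -41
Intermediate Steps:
L(z) = -9/2 + z/2
I(2 - 1*4, L(-3)) - 1*35 = (-9/2 + (½)*(-3)) - 1*35 = (-9/2 - 3/2) - 35 = -6 - 35 = -41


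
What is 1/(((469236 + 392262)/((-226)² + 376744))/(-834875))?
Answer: -178588111250/430749 ≈ -4.1460e+5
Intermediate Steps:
1/(((469236 + 392262)/((-226)² + 376744))/(-834875)) = 1/((861498/(51076 + 376744))*(-1/834875)) = 1/((861498/427820)*(-1/834875)) = 1/((861498*(1/427820))*(-1/834875)) = 1/((430749/213910)*(-1/834875)) = 1/(-430749/178588111250) = -178588111250/430749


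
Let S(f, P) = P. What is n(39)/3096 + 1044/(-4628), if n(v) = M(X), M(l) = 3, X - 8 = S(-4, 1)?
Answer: -268195/1194024 ≈ -0.22461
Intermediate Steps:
X = 9 (X = 8 + 1 = 9)
n(v) = 3
n(39)/3096 + 1044/(-4628) = 3/3096 + 1044/(-4628) = 3*(1/3096) + 1044*(-1/4628) = 1/1032 - 261/1157 = -268195/1194024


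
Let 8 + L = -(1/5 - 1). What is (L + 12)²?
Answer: 576/25 ≈ 23.040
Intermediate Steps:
L = -36/5 (L = -8 - (1/5 - 1) = -8 - (⅕ - 1) = -8 - 1*(-⅘) = -8 + ⅘ = -36/5 ≈ -7.2000)
(L + 12)² = (-36/5 + 12)² = (24/5)² = 576/25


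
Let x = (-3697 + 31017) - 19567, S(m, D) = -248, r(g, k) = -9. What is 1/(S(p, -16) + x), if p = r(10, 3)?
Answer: 1/7505 ≈ 0.00013324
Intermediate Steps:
p = -9
x = 7753 (x = 27320 - 19567 = 7753)
1/(S(p, -16) + x) = 1/(-248 + 7753) = 1/7505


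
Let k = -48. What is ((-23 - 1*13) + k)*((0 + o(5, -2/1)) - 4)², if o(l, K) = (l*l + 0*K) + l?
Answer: -56784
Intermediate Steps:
o(l, K) = l + l² (o(l, K) = (l² + 0) + l = l² + l = l + l²)
((-23 - 1*13) + k)*((0 + o(5, -2/1)) - 4)² = ((-23 - 1*13) - 48)*((0 + 5*(1 + 5)) - 4)² = ((-23 - 13) - 48)*((0 + 5*6) - 4)² = (-36 - 48)*((0 + 30) - 4)² = -84*(30 - 4)² = -84*26² = -84*676 = -56784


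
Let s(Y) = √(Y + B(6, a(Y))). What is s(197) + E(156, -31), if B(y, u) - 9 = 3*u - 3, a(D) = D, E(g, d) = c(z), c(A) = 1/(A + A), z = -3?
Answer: -⅙ + √794 ≈ 28.011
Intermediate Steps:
c(A) = 1/(2*A)
E(g, d) = -⅙ (E(g, d) = (½)/(-3) = (½)*(-⅓) = -⅙)
B(y, u) = 6 + 3*u (B(y, u) = 9 + (3*u - 3) = 9 + (-3 + 3*u) = 6 + 3*u)
s(Y) = √(6 + 4*Y) (s(Y) = √(Y + (6 + 3*Y)) = √(6 + 4*Y))
s(197) + E(156, -31) = √(6 + 4*197) - ⅙ = √(6 + 788) - ⅙ = √794 - ⅙ = -⅙ + √794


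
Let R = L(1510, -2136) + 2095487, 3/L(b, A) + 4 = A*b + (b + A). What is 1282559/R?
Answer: 1379174169470/2253340035709 ≈ 0.61206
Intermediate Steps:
L(b, A) = 3/(-4 + A + b + A*b) (L(b, A) = 3/(-4 + (A*b + (b + A))) = 3/(-4 + (A*b + (A + b))) = 3/(-4 + (A + b + A*b)) = 3/(-4 + A + b + A*b))
R = 2253340035709/1075330 (R = 3/(-4 - 2136 + 1510 - 2136*1510) + 2095487 = 3/(-4 - 2136 + 1510 - 3225360) + 2095487 = 3/(-3225990) + 2095487 = 3*(-1/3225990) + 2095487 = -1/1075330 + 2095487 = 2253340035709/1075330 ≈ 2.0955e+6)
1282559/R = 1282559/(2253340035709/1075330) = 1282559*(1075330/2253340035709) = 1379174169470/2253340035709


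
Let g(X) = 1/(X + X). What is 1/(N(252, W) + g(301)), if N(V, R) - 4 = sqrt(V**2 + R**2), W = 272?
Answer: -1450218/49820397871 + 1449616*sqrt(8593)/49820397871 ≈ 0.0026681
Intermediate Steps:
g(X) = 1/(2*X)
N(V, R) = 4 + sqrt(R**2 + V**2) (N(V, R) = 4 + sqrt(V**2 + R**2) = 4 + sqrt(R**2 + V**2))
1/(N(252, W) + g(301)) = 1/((4 + sqrt(272**2 + 252**2)) + (1/2)/301) = 1/((4 + sqrt(73984 + 63504)) + (1/2)*(1/301)) = 1/((4 + sqrt(137488)) + 1/602) = 1/((4 + 4*sqrt(8593)) + 1/602) = 1/(2409/602 + 4*sqrt(8593))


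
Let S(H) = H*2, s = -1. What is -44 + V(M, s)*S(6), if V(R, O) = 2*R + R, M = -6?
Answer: -260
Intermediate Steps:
S(H) = 2*H
V(R, O) = 3*R
-44 + V(M, s)*S(6) = -44 + (3*(-6))*(2*6) = -44 - 18*12 = -44 - 216 = -260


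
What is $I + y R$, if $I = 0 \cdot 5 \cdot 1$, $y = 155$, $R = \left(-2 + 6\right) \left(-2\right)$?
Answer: $-1240$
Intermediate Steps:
$R = -8$ ($R = 4 \left(-2\right) = -8$)
$I = 0$ ($I = 0 \cdot 1 = 0$)
$I + y R = 0 + 155 \left(-8\right) = 0 - 1240 = -1240$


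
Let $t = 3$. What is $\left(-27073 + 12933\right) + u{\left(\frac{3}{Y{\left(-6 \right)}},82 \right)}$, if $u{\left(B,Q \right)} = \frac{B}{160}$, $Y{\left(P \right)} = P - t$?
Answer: $- \frac{6787201}{480} \approx -14140.0$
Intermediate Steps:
$Y{\left(P \right)} = -3 + P$ ($Y{\left(P \right)} = P - 3 = -3 + P$)
$u{\left(B,Q \right)} = \frac{B}{160}$ ($u{\left(B,Q \right)} = B \frac{1}{160} = \frac{B}{160}$)
$\left(-27073 + 12933\right) + u{\left(\frac{3}{Y{\left(-6 \right)}},82 \right)} = \left(-27073 + 12933\right) + \frac{3 \frac{1}{-3 - 6}}{160} = -14140 + \frac{3 \frac{1}{-9}}{160} = -14140 + \frac{3 \left(- \frac{1}{9}\right)}{160} = -14140 + \frac{1}{160} \left(- \frac{1}{3}\right) = -14140 - \frac{1}{480} = - \frac{6787201}{480}$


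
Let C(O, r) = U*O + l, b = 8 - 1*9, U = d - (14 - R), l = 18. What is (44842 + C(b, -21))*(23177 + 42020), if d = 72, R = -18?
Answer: 2922129540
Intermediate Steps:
U = 40 (U = 72 - (14 - 1*(-18)) = 72 - (14 + 18) = 72 - 1*32 = 72 - 32 = 40)
b = -1 (b = 8 - 9 = -1)
C(O, r) = 18 + 40*O (C(O, r) = 40*O + 18 = 18 + 40*O)
(44842 + C(b, -21))*(23177 + 42020) = (44842 + (18 + 40*(-1)))*(23177 + 42020) = (44842 + (18 - 40))*65197 = (44842 - 22)*65197 = 44820*65197 = 2922129540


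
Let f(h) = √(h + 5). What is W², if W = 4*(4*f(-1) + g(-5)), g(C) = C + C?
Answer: 64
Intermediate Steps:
f(h) = √(5 + h)
g(C) = 2*C
W = -8 (W = 4*(4*√(5 - 1) + 2*(-5)) = 4*(4*√4 - 10) = 4*(4*2 - 10) = 4*(8 - 10) = 4*(-2) = -8)
W² = (-8)² = 64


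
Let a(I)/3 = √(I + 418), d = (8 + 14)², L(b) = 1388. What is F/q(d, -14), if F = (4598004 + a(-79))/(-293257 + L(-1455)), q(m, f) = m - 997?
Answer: 1532668/49909599 + √339/49909599 ≈ 0.030709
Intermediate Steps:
d = 484 (d = 22² = 484)
a(I) = 3*√(418 + I) (a(I) = 3*√(I + 418) = 3*√(418 + I))
q(m, f) = -997 + m
F = -4598004/291869 - 3*√339/291869 (F = (4598004 + 3*√(418 - 79))/(-293257 + 1388) = (4598004 + 3*√339)/(-291869) = (4598004 + 3*√339)*(-1/291869) = -4598004/291869 - 3*√339/291869 ≈ -15.754)
F/q(d, -14) = (-4598004/291869 - 3*√339/291869)/(-997 + 484) = (-4598004/291869 - 3*√339/291869)/(-513) = (-4598004/291869 - 3*√339/291869)*(-1/513) = 1532668/49909599 + √339/49909599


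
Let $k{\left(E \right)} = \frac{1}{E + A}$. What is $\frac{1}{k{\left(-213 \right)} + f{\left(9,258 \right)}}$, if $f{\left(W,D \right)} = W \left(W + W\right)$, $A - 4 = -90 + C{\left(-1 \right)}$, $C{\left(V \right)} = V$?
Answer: $\frac{300}{48599} \approx 0.006173$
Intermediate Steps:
$A = -87$ ($A = 4 - 91 = -87$)
$f{\left(W,D \right)} = 2 W^{2}$ ($f{\left(W,D \right)} = W 2 W = 2 W^{2}$)
$k{\left(E \right)} = \frac{1}{-87 + E}$ ($k{\left(E \right)} = \frac{1}{E - 87} = \frac{1}{-87 + E}$)
$\frac{1}{k{\left(-213 \right)} + f{\left(9,258 \right)}} = \frac{1}{\frac{1}{-87 - 213} + 2 \cdot 9^{2}} = \frac{1}{\frac{1}{-300} + 2 \cdot 81} = \frac{1}{- \frac{1}{300} + 162} = \frac{1}{\frac{48599}{300}} = \frac{300}{48599}$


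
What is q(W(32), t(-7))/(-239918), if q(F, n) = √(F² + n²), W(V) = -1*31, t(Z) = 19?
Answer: -√1322/239918 ≈ -0.00015155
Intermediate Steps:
W(V) = -31
q(W(32), t(-7))/(-239918) = √((-31)² + 19²)/(-239918) = √(961 + 361)*(-1/239918) = √1322*(-1/239918) = -√1322/239918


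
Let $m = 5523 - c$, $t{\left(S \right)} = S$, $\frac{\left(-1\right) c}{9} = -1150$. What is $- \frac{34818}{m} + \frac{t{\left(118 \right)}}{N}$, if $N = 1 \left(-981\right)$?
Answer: $\frac{11195624}{1578429} \approx 7.0929$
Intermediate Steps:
$c = 10350$ ($c = \left(-9\right) \left(-1150\right) = 10350$)
$m = -4827$ ($m = 5523 - 10350 = -4827$)
$N = -981$
$- \frac{34818}{m} + \frac{t{\left(118 \right)}}{N} = - \frac{34818}{-4827} + \frac{118}{-981} = \left(-34818\right) \left(- \frac{1}{4827}\right) + 118 \left(- \frac{1}{981}\right) = \frac{11606}{1609} - \frac{118}{981} = \frac{11195624}{1578429}$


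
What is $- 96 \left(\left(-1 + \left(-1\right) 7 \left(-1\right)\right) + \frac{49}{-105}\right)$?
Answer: $- \frac{2656}{5} \approx -531.2$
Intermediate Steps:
$- 96 \left(\left(-1 + \left(-1\right) 7 \left(-1\right)\right) + \frac{49}{-105}\right) = - 96 \left(\left(-1 - -7\right) + 49 \left(- \frac{1}{105}\right)\right) = - 96 \left(\left(-1 + 7\right) - \frac{7}{15}\right) = - 96 \left(6 - \frac{7}{15}\right) = \left(-96\right) \frac{83}{15} = - \frac{2656}{5}$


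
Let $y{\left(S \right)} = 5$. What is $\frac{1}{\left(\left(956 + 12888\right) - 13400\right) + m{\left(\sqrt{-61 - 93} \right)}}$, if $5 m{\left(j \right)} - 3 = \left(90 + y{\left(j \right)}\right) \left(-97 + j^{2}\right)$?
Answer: $- \frac{5}{21622} \approx -0.00023125$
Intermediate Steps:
$m{\left(j \right)} = - \frac{9212}{5} + 19 j^{2}$ ($m{\left(j \right)} = \frac{3}{5} + \frac{\left(90 + 5\right) \left(-97 + j^{2}\right)}{5} = \frac{3}{5} + \frac{95 \left(-97 + j^{2}\right)}{5} = \frac{3}{5} + \frac{-9215 + 95 j^{2}}{5} = \frac{3}{5} + \left(-1843 + 19 j^{2}\right) = - \frac{9212}{5} + 19 j^{2}$)
$\frac{1}{\left(\left(956 + 12888\right) - 13400\right) + m{\left(\sqrt{-61 - 93} \right)}} = \frac{1}{\left(\left(956 + 12888\right) - 13400\right) + \left(- \frac{9212}{5} + 19 \left(\sqrt{-61 - 93}\right)^{2}\right)} = \frac{1}{\left(13844 - 13400\right) + \left(- \frac{9212}{5} + 19 \left(\sqrt{-154}\right)^{2}\right)} = \frac{1}{444 + \left(- \frac{9212}{5} + 19 \left(i \sqrt{154}\right)^{2}\right)} = \frac{1}{444 + \left(- \frac{9212}{5} + 19 \left(-154\right)\right)} = \frac{1}{444 - \frac{23842}{5}} = \frac{1}{- \frac{21622}{5}} = - \frac{5}{21622}$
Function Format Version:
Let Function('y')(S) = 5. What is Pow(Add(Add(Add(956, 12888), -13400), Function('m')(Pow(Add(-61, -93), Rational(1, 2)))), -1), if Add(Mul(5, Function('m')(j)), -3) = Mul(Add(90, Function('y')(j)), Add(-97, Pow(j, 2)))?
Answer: Rational(-5, 21622) ≈ -0.00023125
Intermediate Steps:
Function('m')(j) = Add(Rational(-9212, 5), Mul(19, Pow(j, 2))) (Function('m')(j) = Add(Rational(3, 5), Mul(Rational(1, 5), Mul(Add(90, 5), Add(-97, Pow(j, 2))))) = Add(Rational(3, 5), Mul(Rational(1, 5), Mul(95, Add(-97, Pow(j, 2))))) = Add(Rational(3, 5), Mul(Rational(1, 5), Add(-9215, Mul(95, Pow(j, 2))))) = Add(Rational(3, 5), Add(-1843, Mul(19, Pow(j, 2)))) = Add(Rational(-9212, 5), Mul(19, Pow(j, 2))))
Pow(Add(Add(Add(956, 12888), -13400), Function('m')(Pow(Add(-61, -93), Rational(1, 2)))), -1) = Pow(Add(Add(Add(956, 12888), -13400), Add(Rational(-9212, 5), Mul(19, Pow(Pow(Add(-61, -93), Rational(1, 2)), 2)))), -1) = Pow(Add(Add(13844, -13400), Add(Rational(-9212, 5), Mul(19, Pow(Pow(-154, Rational(1, 2)), 2)))), -1) = Pow(Add(444, Add(Rational(-9212, 5), Mul(19, Pow(Mul(I, Pow(154, Rational(1, 2))), 2)))), -1) = Pow(Add(444, Add(Rational(-9212, 5), Mul(19, -154))), -1) = Pow(Add(444, Add(Rational(-9212, 5), -2926)), -1) = Pow(Add(444, Rational(-23842, 5)), -1) = Pow(Rational(-21622, 5), -1) = Rational(-5, 21622)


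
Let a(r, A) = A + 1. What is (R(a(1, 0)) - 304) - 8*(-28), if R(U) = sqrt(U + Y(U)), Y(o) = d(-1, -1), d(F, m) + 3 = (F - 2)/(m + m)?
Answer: -80 + I*sqrt(2)/2 ≈ -80.0 + 0.70711*I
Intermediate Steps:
a(r, A) = 1 + A
d(F, m) = -3 + (-2 + F)/(2*m) (d(F, m) = -3 + (F - 2)/(m + m) = -3 + (-2 + F)/((2*m)) = -3 + (-2 + F)*(1/(2*m)) = -3 + (-2 + F)/(2*m))
Y(o) = -3/2 (Y(o) = (1/2)*(-2 - 1 - 6*(-1))/(-1) = (1/2)*(-1)*(-2 - 1 + 6) = (1/2)*(-1)*3 = -3/2)
R(U) = sqrt(-3/2 + U) (R(U) = sqrt(U - 3/2) = sqrt(-3/2 + U))
(R(a(1, 0)) - 304) - 8*(-28) = (sqrt(-6 + 4*(1 + 0))/2 - 304) - 8*(-28) = (sqrt(-6 + 4*1)/2 - 304) + 224 = (sqrt(-6 + 4)/2 - 304) + 224 = (sqrt(-2)/2 - 304) + 224 = ((I*sqrt(2))/2 - 304) + 224 = (I*sqrt(2)/2 - 304) + 224 = (-304 + I*sqrt(2)/2) + 224 = -80 + I*sqrt(2)/2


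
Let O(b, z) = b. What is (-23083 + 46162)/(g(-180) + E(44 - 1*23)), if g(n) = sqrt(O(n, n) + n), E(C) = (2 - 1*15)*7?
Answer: -2100189/8641 - 138474*I*sqrt(10)/8641 ≈ -243.05 - 50.676*I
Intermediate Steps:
E(C) = -91 (E(C) = (2 - 15)*7 = -13*7 = -91)
g(n) = sqrt(2)*sqrt(n) (g(n) = sqrt(n + n) = sqrt(2*n) = sqrt(2)*sqrt(n))
(-23083 + 46162)/(g(-180) + E(44 - 1*23)) = (-23083 + 46162)/(sqrt(2)*sqrt(-180) - 91) = 23079/(sqrt(2)*(6*I*sqrt(5)) - 91) = 23079/(6*I*sqrt(10) - 91) = 23079/(-91 + 6*I*sqrt(10))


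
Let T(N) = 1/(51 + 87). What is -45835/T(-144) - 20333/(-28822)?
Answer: -182305758727/28822 ≈ -6.3252e+6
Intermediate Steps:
T(N) = 1/138
-45835/T(-144) - 20333/(-28822) = -45835/1/138 - 20333/(-28822) = -45835*138 - 20333*(-1/28822) = -6325230 + 20333/28822 = -182305758727/28822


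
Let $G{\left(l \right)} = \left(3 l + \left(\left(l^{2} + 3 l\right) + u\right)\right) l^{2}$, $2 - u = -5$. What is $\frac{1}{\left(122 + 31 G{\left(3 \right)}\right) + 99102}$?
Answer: $\frac{1}{108710} \approx 9.1988 \cdot 10^{-6}$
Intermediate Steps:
$u = 7$ ($u = 2 - -5 = 2 + 5 = 7$)
$G{\left(l \right)} = l^{2} \left(7 + l^{2} + 6 l\right)$ ($G{\left(l \right)} = \left(3 l + \left(\left(l^{2} + 3 l\right) + 7\right)\right) l^{2} = \left(3 l + \left(7 + l^{2} + 3 l\right)\right) l^{2} = \left(7 + l^{2} + 6 l\right) l^{2} = l^{2} \left(7 + l^{2} + 6 l\right)$)
$\frac{1}{\left(122 + 31 G{\left(3 \right)}\right) + 99102} = \frac{1}{\left(122 + 31 \cdot 3^{2} \left(7 + 3^{2} + 6 \cdot 3\right)\right) + 99102} = \frac{1}{\left(122 + 31 \cdot 9 \left(7 + 9 + 18\right)\right) + 99102} = \frac{1}{\left(122 + 31 \cdot 9 \cdot 34\right) + 99102} = \frac{1}{\left(122 + 31 \cdot 306\right) + 99102} = \frac{1}{\left(122 + 9486\right) + 99102} = \frac{1}{9608 + 99102} = \frac{1}{108710}$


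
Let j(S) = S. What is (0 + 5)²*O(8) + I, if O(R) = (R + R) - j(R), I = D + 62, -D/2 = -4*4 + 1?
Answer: 292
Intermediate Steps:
D = 30 (D = -2*(-4*4 + 1) = -2*(-16 + 1) = -2*(-15) = 30)
I = 92 (I = 30 + 62 = 92)
O(R) = R (O(R) = (R + R) - R = 2*R - R = R)
(0 + 5)²*O(8) + I = (0 + 5)²*8 + 92 = 5²*8 + 92 = 25*8 + 92 = 200 + 92 = 292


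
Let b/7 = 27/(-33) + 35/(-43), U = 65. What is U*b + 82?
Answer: -312474/473 ≈ -660.62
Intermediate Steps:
b = -5404/473 (b = 7*(27/(-33) + 35/(-43)) = 7*(27*(-1/33) + 35*(-1/43)) = 7*(-9/11 - 35/43) = 7*(-772/473) = -5404/473 ≈ -11.425)
U*b + 82 = 65*(-5404/473) + 82 = -351260/473 + 82 = -312474/473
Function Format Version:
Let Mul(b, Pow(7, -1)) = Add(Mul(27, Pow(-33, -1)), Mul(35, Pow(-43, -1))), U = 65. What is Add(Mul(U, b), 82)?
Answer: Rational(-312474, 473) ≈ -660.62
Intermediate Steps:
b = Rational(-5404, 473) (b = Mul(7, Add(Mul(27, Pow(-33, -1)), Mul(35, Pow(-43, -1)))) = Mul(7, Add(Mul(27, Rational(-1, 33)), Mul(35, Rational(-1, 43)))) = Mul(7, Add(Rational(-9, 11), Rational(-35, 43))) = Mul(7, Rational(-772, 473)) = Rational(-5404, 473) ≈ -11.425)
Add(Mul(U, b), 82) = Add(Mul(65, Rational(-5404, 473)), 82) = Add(Rational(-351260, 473), 82) = Rational(-312474, 473)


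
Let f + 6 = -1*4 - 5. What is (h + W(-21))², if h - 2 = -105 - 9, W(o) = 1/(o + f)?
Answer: 16265089/1296 ≈ 12550.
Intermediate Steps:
f = -15 (f = -6 + (-1*4 - 5) = -6 + (-4 - 5) = -6 - 9 = -15)
W(o) = 1/(-15 + o) (W(o) = 1/(o - 15) = 1/(-15 + o))
h = -112 (h = 2 + (-105 - 9) = 2 - 114 = -112)
(h + W(-21))² = (-112 + 1/(-15 - 21))² = (-112 + 1/(-36))² = (-112 - 1/36)² = (-4033/36)² = 16265089/1296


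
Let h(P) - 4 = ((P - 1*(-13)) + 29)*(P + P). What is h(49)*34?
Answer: 303348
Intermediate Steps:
h(P) = 4 + 2*P*(42 + P) (h(P) = 4 + ((P - 1*(-13)) + 29)*(P + P) = 4 + ((P + 13) + 29)*(2*P) = 4 + ((13 + P) + 29)*(2*P) = 4 + (42 + P)*(2*P) = 4 + 2*P*(42 + P))
h(49)*34 = (4 + 2*49² + 84*49)*34 = (4 + 2*2401 + 4116)*34 = (4 + 4802 + 4116)*34 = 8922*34 = 303348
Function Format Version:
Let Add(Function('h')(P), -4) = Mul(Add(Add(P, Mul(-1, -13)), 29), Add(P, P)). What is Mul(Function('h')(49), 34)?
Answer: 303348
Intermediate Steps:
Function('h')(P) = Add(4, Mul(2, P, Add(42, P))) (Function('h')(P) = Add(4, Mul(Add(Add(P, Mul(-1, -13)), 29), Add(P, P))) = Add(4, Mul(Add(Add(P, 13), 29), Mul(2, P))) = Add(4, Mul(Add(Add(13, P), 29), Mul(2, P))) = Add(4, Mul(Add(42, P), Mul(2, P))) = Add(4, Mul(2, P, Add(42, P))))
Mul(Function('h')(49), 34) = Mul(Add(4, Mul(2, Pow(49, 2)), Mul(84, 49)), 34) = Mul(Add(4, Mul(2, 2401), 4116), 34) = Mul(Add(4, 4802, 4116), 34) = Mul(8922, 34) = 303348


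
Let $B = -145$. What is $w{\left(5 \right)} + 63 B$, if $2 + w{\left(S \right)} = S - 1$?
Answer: $-9133$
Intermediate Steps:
$w{\left(S \right)} = -3 + S$ ($w{\left(S \right)} = -2 + \left(S - 1\right) = -2 + \left(-1 + S\right) = -3 + S$)
$w{\left(5 \right)} + 63 B = \left(-3 + 5\right) + 63 \left(-145\right) = 2 - 9135 = -9133$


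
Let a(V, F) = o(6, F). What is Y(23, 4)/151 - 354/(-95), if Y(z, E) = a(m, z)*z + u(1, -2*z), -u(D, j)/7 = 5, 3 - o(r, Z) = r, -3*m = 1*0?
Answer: 43574/14345 ≈ 3.0376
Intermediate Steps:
m = 0 (m = -0/3 = -⅓*0 = 0)
o(r, Z) = 3 - r
u(D, j) = -35 (u(D, j) = -7*5 = -35)
a(V, F) = -3 (a(V, F) = 3 - 1*6 = 3 - 6 = -3)
Y(z, E) = -35 - 3*z (Y(z, E) = -3*z - 35 = -35 - 3*z)
Y(23, 4)/151 - 354/(-95) = (-35 - 3*23)/151 - 354/(-95) = (-35 - 69)*(1/151) - 354*(-1/95) = -104*1/151 + 354/95 = -104/151 + 354/95 = 43574/14345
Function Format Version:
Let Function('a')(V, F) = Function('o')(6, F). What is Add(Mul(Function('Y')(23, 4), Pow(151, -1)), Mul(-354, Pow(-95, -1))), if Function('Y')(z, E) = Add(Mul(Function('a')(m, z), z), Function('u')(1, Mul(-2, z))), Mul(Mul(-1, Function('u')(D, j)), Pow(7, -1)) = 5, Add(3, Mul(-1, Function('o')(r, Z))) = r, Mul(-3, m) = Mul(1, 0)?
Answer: Rational(43574, 14345) ≈ 3.0376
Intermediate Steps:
m = 0 (m = Mul(Rational(-1, 3), Mul(1, 0)) = Mul(Rational(-1, 3), 0) = 0)
Function('o')(r, Z) = Add(3, Mul(-1, r))
Function('u')(D, j) = -35 (Function('u')(D, j) = Mul(-7, 5) = -35)
Function('a')(V, F) = -3 (Function('a')(V, F) = Add(3, Mul(-1, 6)) = Add(3, -6) = -3)
Function('Y')(z, E) = Add(-35, Mul(-3, z)) (Function('Y')(z, E) = Add(Mul(-3, z), -35) = Add(-35, Mul(-3, z)))
Add(Mul(Function('Y')(23, 4), Pow(151, -1)), Mul(-354, Pow(-95, -1))) = Add(Mul(Add(-35, Mul(-3, 23)), Pow(151, -1)), Mul(-354, Pow(-95, -1))) = Add(Mul(Add(-35, -69), Rational(1, 151)), Mul(-354, Rational(-1, 95))) = Add(Mul(-104, Rational(1, 151)), Rational(354, 95)) = Add(Rational(-104, 151), Rational(354, 95)) = Rational(43574, 14345)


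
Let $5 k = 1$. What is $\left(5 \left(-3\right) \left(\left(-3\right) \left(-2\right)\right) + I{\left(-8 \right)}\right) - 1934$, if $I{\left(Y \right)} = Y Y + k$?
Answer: $- \frac{9799}{5} \approx -1959.8$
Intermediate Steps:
$k = \frac{1}{5}$ ($k = \frac{1}{5} \cdot 1 = \frac{1}{5} \approx 0.2$)
$I{\left(Y \right)} = \frac{1}{5} + Y^{2}$ ($I{\left(Y \right)} = Y Y + \frac{1}{5} = Y^{2} + \frac{1}{5} = \frac{1}{5} + Y^{2}$)
$\left(5 \left(-3\right) \left(\left(-3\right) \left(-2\right)\right) + I{\left(-8 \right)}\right) - 1934 = \left(5 \left(-3\right) \left(\left(-3\right) \left(-2\right)\right) + \left(\frac{1}{5} + \left(-8\right)^{2}\right)\right) - 1934 = \left(\left(-15\right) 6 + \left(\frac{1}{5} + 64\right)\right) - 1934 = \left(-90 + \frac{321}{5}\right) - 1934 = - \frac{129}{5} - 1934 = - \frac{9799}{5}$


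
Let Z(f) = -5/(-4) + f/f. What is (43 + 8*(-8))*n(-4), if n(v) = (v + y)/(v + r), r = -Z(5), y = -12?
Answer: -1344/25 ≈ -53.760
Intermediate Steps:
Z(f) = 9/4 (Z(f) = -5*(-¼) + 1 = 5/4 + 1 = 9/4)
r = -9/4 (r = -1*9/4 = -9/4 ≈ -2.2500)
n(v) = (-12 + v)/(-9/4 + v) (n(v) = (v - 12)/(v - 9/4) = (-12 + v)/(-9/4 + v))
(43 + 8*(-8))*n(-4) = (43 + 8*(-8))*(4*(-12 - 4)/(-9 + 4*(-4))) = (43 - 64)*(4*(-16)/(-9 - 16)) = -84*(-16)/(-25) = -84*(-1)*(-16)/25 = -21*64/25 = -1344/25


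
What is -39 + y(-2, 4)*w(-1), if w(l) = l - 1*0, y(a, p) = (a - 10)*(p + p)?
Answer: 57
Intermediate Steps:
y(a, p) = 2*p*(-10 + a) (y(a, p) = (-10 + a)*(2*p) = 2*p*(-10 + a))
w(l) = l (w(l) = l + 0 = l)
-39 + y(-2, 4)*w(-1) = -39 + (2*4*(-10 - 2))*(-1) = -39 + (2*4*(-12))*(-1) = -39 - 96*(-1) = -39 + 96 = 57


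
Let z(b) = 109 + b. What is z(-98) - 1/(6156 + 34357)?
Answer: 445642/40513 ≈ 11.000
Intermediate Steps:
z(-98) - 1/(6156 + 34357) = (109 - 98) - 1/(6156 + 34357) = 11 - 1/40513 = 445642/40513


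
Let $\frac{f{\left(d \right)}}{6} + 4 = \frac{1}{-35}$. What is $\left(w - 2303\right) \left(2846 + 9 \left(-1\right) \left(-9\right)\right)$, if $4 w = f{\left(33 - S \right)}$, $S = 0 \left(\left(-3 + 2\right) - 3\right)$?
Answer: $- \frac{473099791}{70} \approx -6.7586 \cdot 10^{6}$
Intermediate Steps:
$S = 0$ ($S = 0 \left(-1 - 3\right) = 0 \left(-4\right) = 0$)
$f{\left(d \right)} = - \frac{846}{35}$ ($f{\left(d \right)} = -24 + \frac{6}{-35} = -24 + 6 \left(- \frac{1}{35}\right) = -24 - \frac{6}{35} = - \frac{846}{35}$)
$w = - \frac{423}{70}$ ($w = \frac{1}{4} \left(- \frac{846}{35}\right) = - \frac{423}{70} \approx -6.0429$)
$\left(w - 2303\right) \left(2846 + 9 \left(-1\right) \left(-9\right)\right) = \left(- \frac{423}{70} - 2303\right) \left(2846 + 9 \left(-1\right) \left(-9\right)\right) = - \frac{161633 \left(2846 - -81\right)}{70} = - \frac{161633 \left(2846 + 81\right)}{70} = \left(- \frac{161633}{70}\right) 2927 = - \frac{473099791}{70}$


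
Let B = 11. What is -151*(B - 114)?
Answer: 15553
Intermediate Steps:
-151*(B - 114) = -151*(11 - 114) = -151*(-103) = 15553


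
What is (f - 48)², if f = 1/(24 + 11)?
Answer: 2819041/1225 ≈ 2301.3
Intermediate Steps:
f = 1/35 ≈ 0.028571
(f - 48)² = (1/35 - 48)² = (-1679/35)² = 2819041/1225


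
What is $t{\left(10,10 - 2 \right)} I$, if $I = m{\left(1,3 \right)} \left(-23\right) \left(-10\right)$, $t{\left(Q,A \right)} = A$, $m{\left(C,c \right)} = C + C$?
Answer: $3680$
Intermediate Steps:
$m{\left(C,c \right)} = 2 C$
$I = 460$ ($I = 2 \cdot 1 \left(-23\right) \left(-10\right) = 2 \left(-23\right) \left(-10\right) = \left(-46\right) \left(-10\right) = 460$)
$t{\left(10,10 - 2 \right)} I = \left(10 - 2\right) 460 = 8 \cdot 460 = 3680$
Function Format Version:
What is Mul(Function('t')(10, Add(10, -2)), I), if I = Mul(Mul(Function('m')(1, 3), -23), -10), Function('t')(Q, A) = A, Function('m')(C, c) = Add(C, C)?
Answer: 3680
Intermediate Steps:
Function('m')(C, c) = Mul(2, C)
I = 460 (I = Mul(Mul(Mul(2, 1), -23), -10) = Mul(Mul(2, -23), -10) = Mul(-46, -10) = 460)
Mul(Function('t')(10, Add(10, -2)), I) = Mul(Add(10, -2), 460) = Mul(8, 460) = 3680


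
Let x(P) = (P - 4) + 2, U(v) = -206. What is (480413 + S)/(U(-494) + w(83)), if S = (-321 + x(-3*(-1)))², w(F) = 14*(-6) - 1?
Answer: -194271/97 ≈ -2002.8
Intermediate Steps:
w(F) = -85 (w(F) = -84 - 1 = -85)
x(P) = -2 + P (x(P) = (-4 + P) + 2 = -2 + P)
S = 102400 (S = (-321 + (-2 - 3*(-1)))² = (-321 + (-2 + 3))² = (-321 + 1)² = (-320)² = 102400)
(480413 + S)/(U(-494) + w(83)) = (480413 + 102400)/(-206 - 85) = 582813/(-291) = 582813*(-1/291) = -194271/97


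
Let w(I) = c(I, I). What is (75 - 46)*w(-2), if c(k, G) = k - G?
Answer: 0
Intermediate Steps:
w(I) = 0 (w(I) = I - I = 0)
(75 - 46)*w(-2) = (75 - 46)*0 = 29*0 = 0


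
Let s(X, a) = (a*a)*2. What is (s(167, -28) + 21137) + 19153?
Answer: 41858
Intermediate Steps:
s(X, a) = 2*a² (s(X, a) = a²*2 = 2*a²)
(s(167, -28) + 21137) + 19153 = (2*(-28)² + 21137) + 19153 = (2*784 + 21137) + 19153 = (1568 + 21137) + 19153 = 22705 + 19153 = 41858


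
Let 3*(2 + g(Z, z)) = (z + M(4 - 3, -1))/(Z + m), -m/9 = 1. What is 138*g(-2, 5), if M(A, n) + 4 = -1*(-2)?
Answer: -3174/11 ≈ -288.55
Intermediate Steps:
m = -9 (m = -9*1 = -9)
M(A, n) = -2 (M(A, n) = -4 - 1*(-2) = -4 + 2 = -2)
g(Z, z) = -2 + (-2 + z)/(3*(-9 + Z)) (g(Z, z) = -2 + ((z - 2)/(Z - 9))/3 = -2 + ((-2 + z)/(-9 + Z))/3 = -2 + (-2 + z)/(3*(-9 + Z)))
138*g(-2, 5) = 138*((52 + 5 - 6*(-2))/(3*(-9 - 2))) = 138*((1/3)*(52 + 5 + 12)/(-11)) = 138*((1/3)*(-1/11)*69) = 138*(-23/11) = -3174/11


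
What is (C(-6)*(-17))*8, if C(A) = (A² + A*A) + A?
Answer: -8976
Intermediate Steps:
C(A) = A + 2*A² (C(A) = (A² + A²) + A = 2*A² + A = A + 2*A²)
(C(-6)*(-17))*8 = (-6*(1 + 2*(-6))*(-17))*8 = (-6*(1 - 12)*(-17))*8 = (-6*(-11)*(-17))*8 = (66*(-17))*8 = -1122*8 = -8976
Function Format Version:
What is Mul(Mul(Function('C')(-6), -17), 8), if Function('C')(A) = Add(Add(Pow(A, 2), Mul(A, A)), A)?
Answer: -8976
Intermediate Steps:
Function('C')(A) = Add(A, Mul(2, Pow(A, 2))) (Function('C')(A) = Add(Add(Pow(A, 2), Pow(A, 2)), A) = Add(Mul(2, Pow(A, 2)), A) = Add(A, Mul(2, Pow(A, 2))))
Mul(Mul(Function('C')(-6), -17), 8) = Mul(Mul(Mul(-6, Add(1, Mul(2, -6))), -17), 8) = Mul(Mul(Mul(-6, Add(1, -12)), -17), 8) = Mul(Mul(Mul(-6, -11), -17), 8) = Mul(Mul(66, -17), 8) = Mul(-1122, 8) = -8976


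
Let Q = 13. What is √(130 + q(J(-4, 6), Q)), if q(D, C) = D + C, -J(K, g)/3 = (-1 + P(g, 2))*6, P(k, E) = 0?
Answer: √161 ≈ 12.689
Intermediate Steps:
J(K, g) = 18 (J(K, g) = -3*(-1 + 0)*6 = -(-3)*6 = -3*(-6) = 18)
q(D, C) = C + D
√(130 + q(J(-4, 6), Q)) = √(130 + (13 + 18)) = √(130 + 31) = √161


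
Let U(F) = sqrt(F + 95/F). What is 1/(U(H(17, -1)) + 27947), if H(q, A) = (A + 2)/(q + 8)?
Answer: 698675/19525810849 - 20*sqrt(3711)/19525810849 ≈ 3.5720e-5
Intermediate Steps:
H(q, A) = (2 + A)/(8 + q)
1/(U(H(17, -1)) + 27947) = 1/(sqrt((2 - 1)/(8 + 17) + 95/(((2 - 1)/(8 + 17)))) + 27947) = 1/(sqrt(1/25 + 95/((1/25))) + 27947) = 1/(sqrt((1/25)*1 + 95/(((1/25)*1))) + 27947) = 1/(sqrt(1/25 + 95/(1/25)) + 27947) = 1/(sqrt(1/25 + 95*25) + 27947) = 1/(sqrt(1/25 + 2375) + 27947) = 1/(sqrt(59376/25) + 27947) = 1/(4*sqrt(3711)/5 + 27947) = 1/(27947 + 4*sqrt(3711)/5)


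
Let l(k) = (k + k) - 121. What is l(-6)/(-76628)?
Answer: 133/76628 ≈ 0.0017357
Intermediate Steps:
l(k) = -121 + 2*k (l(k) = 2*k - 121 = -121 + 2*k)
l(-6)/(-76628) = (-121 + 2*(-6))/(-76628) = (-121 - 12)*(-1/76628) = -133*(-1/76628) = 133/76628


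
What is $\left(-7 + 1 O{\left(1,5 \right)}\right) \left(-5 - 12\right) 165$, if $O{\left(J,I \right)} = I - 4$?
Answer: $16830$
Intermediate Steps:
$O{\left(J,I \right)} = -4 + I$
$\left(-7 + 1 O{\left(1,5 \right)}\right) \left(-5 - 12\right) 165 = \left(-7 + 1 \left(-4 + 5\right)\right) \left(-5 - 12\right) 165 = \left(-7 + 1 \cdot 1\right) \left(-5 - 12\right) 165 = \left(-7 + 1\right) \left(-17\right) 165 = \left(-6\right) \left(-17\right) 165 = 102 \cdot 165 = 16830$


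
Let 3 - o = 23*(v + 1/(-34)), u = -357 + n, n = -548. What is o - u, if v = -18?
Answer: 44971/34 ≈ 1322.7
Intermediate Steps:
u = -905 (u = -357 - 548 = -905)
o = 14201/34 (o = 3 - 23*(-18 + 1/(-34)) = 3 - 23*(-18 - 1/34) = 3 - 23*(-613)/34 = 3 - 1*(-14099/34) = 3 + 14099/34 = 14201/34 ≈ 417.68)
o - u = 14201/34 - 1*(-905) = 14201/34 + 905 = 44971/34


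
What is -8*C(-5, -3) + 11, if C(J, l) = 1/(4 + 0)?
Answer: 9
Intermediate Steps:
C(J, l) = ¼ (C(J, l) = 1/4 = ¼)
-8*C(-5, -3) + 11 = -8*¼ + 11 = -2 + 11 = 9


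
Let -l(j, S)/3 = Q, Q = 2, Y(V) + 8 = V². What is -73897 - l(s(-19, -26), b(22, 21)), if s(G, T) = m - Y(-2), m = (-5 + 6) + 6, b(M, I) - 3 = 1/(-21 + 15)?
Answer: -73891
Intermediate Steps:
Y(V) = -8 + V²
b(M, I) = 17/6 (b(M, I) = 3 + 1/(-21 + 15) = 3 + 1/(-6) = 3 - ⅙ = 17/6)
m = 7 (m = 1 + 6 = 7)
s(G, T) = 11 (s(G, T) = 7 - (-8 + (-2)²) = 7 - (-8 + 4) = 7 - 1*(-4) = 7 + 4 = 11)
l(j, S) = -6 (l(j, S) = -3*2 = -6)
-73897 - l(s(-19, -26), b(22, 21)) = -73897 - 1*(-6) = -73897 + 6 = -73891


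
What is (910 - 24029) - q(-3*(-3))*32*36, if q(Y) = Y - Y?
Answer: -23119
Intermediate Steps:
q(Y) = 0
(910 - 24029) - q(-3*(-3))*32*36 = (910 - 24029) - 0*32*36 = -23119 - 0*36 = -23119 - 1*0 = -23119 + 0 = -23119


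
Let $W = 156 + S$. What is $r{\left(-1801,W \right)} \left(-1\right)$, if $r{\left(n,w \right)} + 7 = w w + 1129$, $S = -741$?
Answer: $-343347$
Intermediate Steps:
$W = -585$ ($W = 156 - 741 = -585$)
$r{\left(n,w \right)} = 1122 + w^{2}$ ($r{\left(n,w \right)} = -7 + \left(w w + 1129\right) = -7 + \left(w^{2} + 1129\right) = -7 + \left(1129 + w^{2}\right) = 1122 + w^{2}$)
$r{\left(-1801,W \right)} \left(-1\right) = \left(1122 + \left(-585\right)^{2}\right) \left(-1\right) = \left(1122 + 342225\right) \left(-1\right) = 343347 \left(-1\right) = -343347$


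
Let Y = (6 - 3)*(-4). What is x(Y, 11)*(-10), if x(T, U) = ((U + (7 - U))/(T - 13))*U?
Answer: 154/5 ≈ 30.800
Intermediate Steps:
Y = -12 (Y = 3*(-4) = -12)
x(T, U) = 7*U/(-13 + T) (x(T, U) = (7/(-13 + T))*U = 7*U/(-13 + T))
x(Y, 11)*(-10) = (7*11/(-13 - 12))*(-10) = (7*11/(-25))*(-10) = (7*11*(-1/25))*(-10) = -77/25*(-10) = 154/5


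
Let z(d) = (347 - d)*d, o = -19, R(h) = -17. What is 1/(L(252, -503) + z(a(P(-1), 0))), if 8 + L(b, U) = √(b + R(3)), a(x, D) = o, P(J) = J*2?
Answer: -6962/48469209 - √235/48469209 ≈ -0.00014395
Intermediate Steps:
P(J) = 2*J
a(x, D) = -19
L(b, U) = -8 + √(-17 + b) (L(b, U) = -8 + √(b - 17) = -8 + √(-17 + b))
z(d) = d*(347 - d)
1/(L(252, -503) + z(a(P(-1), 0))) = 1/((-8 + √(-17 + 252)) - 19*(347 - 1*(-19))) = 1/((-8 + √235) - 19*(347 + 19)) = 1/((-8 + √235) - 19*366) = 1/((-8 + √235) - 6954) = 1/(-6962 + √235)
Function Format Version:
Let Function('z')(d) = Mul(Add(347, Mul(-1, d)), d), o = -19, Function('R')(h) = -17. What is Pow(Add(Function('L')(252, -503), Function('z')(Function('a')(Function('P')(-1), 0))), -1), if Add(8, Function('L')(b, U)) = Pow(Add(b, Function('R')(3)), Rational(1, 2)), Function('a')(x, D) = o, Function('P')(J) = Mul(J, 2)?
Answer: Add(Rational(-6962, 48469209), Mul(Rational(-1, 48469209), Pow(235, Rational(1, 2)))) ≈ -0.00014395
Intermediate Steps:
Function('P')(J) = Mul(2, J)
Function('a')(x, D) = -19
Function('L')(b, U) = Add(-8, Pow(Add(-17, b), Rational(1, 2))) (Function('L')(b, U) = Add(-8, Pow(Add(b, -17), Rational(1, 2))) = Add(-8, Pow(Add(-17, b), Rational(1, 2))))
Function('z')(d) = Mul(d, Add(347, Mul(-1, d)))
Pow(Add(Function('L')(252, -503), Function('z')(Function('a')(Function('P')(-1), 0))), -1) = Pow(Add(Add(-8, Pow(Add(-17, 252), Rational(1, 2))), Mul(-19, Add(347, Mul(-1, -19)))), -1) = Pow(Add(Add(-8, Pow(235, Rational(1, 2))), Mul(-19, Add(347, 19))), -1) = Pow(Add(Add(-8, Pow(235, Rational(1, 2))), Mul(-19, 366)), -1) = Pow(Add(Add(-8, Pow(235, Rational(1, 2))), -6954), -1) = Pow(Add(-6962, Pow(235, Rational(1, 2))), -1)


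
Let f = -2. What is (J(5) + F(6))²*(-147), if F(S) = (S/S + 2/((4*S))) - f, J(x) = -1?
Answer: -30625/48 ≈ -638.02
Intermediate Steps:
F(S) = 3 + 1/(2*S) (F(S) = (S/S + 2/((4*S))) - 1*(-2) = (1 + 2*(1/(4*S))) + 2 = (1 + 1/(2*S)) + 2 = 3 + 1/(2*S))
(J(5) + F(6))²*(-147) = (-1 + (3 + (½)/6))²*(-147) = (-1 + (3 + (½)*(⅙)))²*(-147) = (-1 + (3 + 1/12))²*(-147) = (-1 + 37/12)²*(-147) = (25/12)²*(-147) = (625/144)*(-147) = -30625/48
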